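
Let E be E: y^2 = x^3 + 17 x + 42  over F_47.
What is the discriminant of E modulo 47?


4 a^3 + 27 b^2 = 4*17^3 + 27*42^2 = 19652 + 47628 = 67280
Delta = -16 * (67280) = -1076480
Delta mod 47 = 8

Delta = 8 (mod 47)


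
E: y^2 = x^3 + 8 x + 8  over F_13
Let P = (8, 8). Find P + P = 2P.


Doubling: s = (3 x1^2 + a) / (2 y1)
s = (3*8^2 + 8) / (2*8) mod 13 = 6
x3 = s^2 - 2 x1 mod 13 = 6^2 - 2*8 = 7
y3 = s (x1 - x3) - y1 mod 13 = 6 * (8 - 7) - 8 = 11

2P = (7, 11)


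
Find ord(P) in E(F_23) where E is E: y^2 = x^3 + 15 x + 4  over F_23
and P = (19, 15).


Compute successive multiples of P until we hit O:
  1P = (19, 15)
  2P = (20, 22)
  3P = (10, 2)
  4P = (10, 21)
  5P = (20, 1)
  6P = (19, 8)
  7P = O

ord(P) = 7


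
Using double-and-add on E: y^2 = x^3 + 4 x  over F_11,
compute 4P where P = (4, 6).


k = 4 = 100_2 (binary, LSB first: 001)
Double-and-add from P = (4, 6):
  bit 0 = 0: acc unchanged = O
  bit 1 = 0: acc unchanged = O
  bit 2 = 1: acc = O + (1, 4) = (1, 4)

4P = (1, 4)


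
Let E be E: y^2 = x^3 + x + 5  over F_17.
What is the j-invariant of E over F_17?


Delta = -16(4 a^3 + 27 b^2) mod 17 = 16
-1728 * (4 a)^3 = -1728 * (4*1)^3 mod 17 = 10
j = 10 * 16^(-1) mod 17 = 7

j = 7 (mod 17)


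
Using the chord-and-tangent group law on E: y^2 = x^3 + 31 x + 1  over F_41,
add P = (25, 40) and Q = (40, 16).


P != Q, so use the chord formula.
s = (y2 - y1) / (x2 - x1) = (17) / (15) mod 41 = 23
x3 = s^2 - x1 - x2 mod 41 = 23^2 - 25 - 40 = 13
y3 = s (x1 - x3) - y1 mod 41 = 23 * (25 - 13) - 40 = 31

P + Q = (13, 31)


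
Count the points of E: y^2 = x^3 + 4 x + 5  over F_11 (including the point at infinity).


For each x in F_11, count y with y^2 = x^3 + 4 x + 5 mod 11:
  x = 0: RHS = 5, y in [4, 7]  -> 2 point(s)
  x = 3: RHS = 0, y in [0]  -> 1 point(s)
  x = 6: RHS = 3, y in [5, 6]  -> 2 point(s)
  x = 9: RHS = 0, y in [0]  -> 1 point(s)
  x = 10: RHS = 0, y in [0]  -> 1 point(s)
Affine points: 7. Add the point at infinity: total = 8.

#E(F_11) = 8


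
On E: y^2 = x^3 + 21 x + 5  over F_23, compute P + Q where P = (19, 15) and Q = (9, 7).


P != Q, so use the chord formula.
s = (y2 - y1) / (x2 - x1) = (15) / (13) mod 23 = 10
x3 = s^2 - x1 - x2 mod 23 = 10^2 - 19 - 9 = 3
y3 = s (x1 - x3) - y1 mod 23 = 10 * (19 - 3) - 15 = 7

P + Q = (3, 7)


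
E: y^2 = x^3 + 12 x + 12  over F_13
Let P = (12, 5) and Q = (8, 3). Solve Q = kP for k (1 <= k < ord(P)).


Enumerate multiples of P until we hit Q = (8, 3):
  1P = (12, 5)
  2P = (1, 5)
  3P = (0, 8)
  4P = (10, 1)
  5P = (8, 3)
Match found at i = 5.

k = 5


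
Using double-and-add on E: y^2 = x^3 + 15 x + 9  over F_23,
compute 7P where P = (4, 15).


k = 7 = 111_2 (binary, LSB first: 111)
Double-and-add from P = (4, 15):
  bit 0 = 1: acc = O + (4, 15) = (4, 15)
  bit 1 = 1: acc = (4, 15) + (4, 8) = O
  bit 2 = 1: acc = O + (4, 15) = (4, 15)

7P = (4, 15)


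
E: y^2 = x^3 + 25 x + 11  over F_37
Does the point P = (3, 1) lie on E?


Check whether y^2 = x^3 + 25 x + 11 (mod 37) for (x, y) = (3, 1).
LHS: y^2 = 1^2 mod 37 = 1
RHS: x^3 + 25 x + 11 = 3^3 + 25*3 + 11 mod 37 = 2
LHS != RHS

No, not on the curve


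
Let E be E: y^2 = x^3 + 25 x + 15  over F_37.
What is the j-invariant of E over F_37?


Delta = -16(4 a^3 + 27 b^2) mod 37 = 35
-1728 * (4 a)^3 = -1728 * (4*25)^3 mod 37 = 11
j = 11 * 35^(-1) mod 37 = 13

j = 13 (mod 37)


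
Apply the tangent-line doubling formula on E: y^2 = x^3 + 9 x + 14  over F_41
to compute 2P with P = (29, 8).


Doubling: s = (3 x1^2 + a) / (2 y1)
s = (3*29^2 + 9) / (2*8) mod 41 = 25
x3 = s^2 - 2 x1 mod 41 = 25^2 - 2*29 = 34
y3 = s (x1 - x3) - y1 mod 41 = 25 * (29 - 34) - 8 = 31

2P = (34, 31)


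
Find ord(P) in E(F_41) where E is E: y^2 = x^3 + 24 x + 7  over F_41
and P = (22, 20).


Compute successive multiples of P until we hit O:
  1P = (22, 20)
  2P = (38, 21)
  3P = (18, 11)
  4P = (24, 37)
  5P = (16, 31)
  6P = (28, 32)
  7P = (36, 34)
  8P = (25, 18)
  ... (continuing to 20P)
  20P = O

ord(P) = 20


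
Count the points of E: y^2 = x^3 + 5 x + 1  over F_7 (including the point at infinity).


For each x in F_7, count y with y^2 = x^3 + 5 x + 1 mod 7:
  x = 0: RHS = 1, y in [1, 6]  -> 2 point(s)
  x = 1: RHS = 0, y in [0]  -> 1 point(s)
  x = 3: RHS = 1, y in [1, 6]  -> 2 point(s)
  x = 4: RHS = 1, y in [1, 6]  -> 2 point(s)
  x = 5: RHS = 4, y in [2, 5]  -> 2 point(s)
  x = 6: RHS = 2, y in [3, 4]  -> 2 point(s)
Affine points: 11. Add the point at infinity: total = 12.

#E(F_7) = 12


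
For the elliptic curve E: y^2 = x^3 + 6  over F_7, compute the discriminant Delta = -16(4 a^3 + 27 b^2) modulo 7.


4 a^3 + 27 b^2 = 4*0^3 + 27*6^2 = 0 + 972 = 972
Delta = -16 * (972) = -15552
Delta mod 7 = 2

Delta = 2 (mod 7)


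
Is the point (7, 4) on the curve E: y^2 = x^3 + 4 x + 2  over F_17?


Check whether y^2 = x^3 + 4 x + 2 (mod 17) for (x, y) = (7, 4).
LHS: y^2 = 4^2 mod 17 = 16
RHS: x^3 + 4 x + 2 = 7^3 + 4*7 + 2 mod 17 = 16
LHS = RHS

Yes, on the curve


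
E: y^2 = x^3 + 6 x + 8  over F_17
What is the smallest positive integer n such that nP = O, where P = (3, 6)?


Compute successive multiples of P until we hit O:
  1P = (3, 6)
  2P = (9, 3)
  3P = (1, 10)
  4P = (0, 5)
  5P = (16, 1)
  6P = (7, 6)
  7P = (7, 11)
  8P = (16, 16)
  ... (continuing to 13P)
  13P = O

ord(P) = 13


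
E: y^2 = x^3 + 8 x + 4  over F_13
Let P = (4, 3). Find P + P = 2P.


Doubling: s = (3 x1^2 + a) / (2 y1)
s = (3*4^2 + 8) / (2*3) mod 13 = 5
x3 = s^2 - 2 x1 mod 13 = 5^2 - 2*4 = 4
y3 = s (x1 - x3) - y1 mod 13 = 5 * (4 - 4) - 3 = 10

2P = (4, 10)


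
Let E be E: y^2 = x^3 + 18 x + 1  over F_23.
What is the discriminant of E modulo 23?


4 a^3 + 27 b^2 = 4*18^3 + 27*1^2 = 23328 + 27 = 23355
Delta = -16 * (23355) = -373680
Delta mod 23 = 1

Delta = 1 (mod 23)


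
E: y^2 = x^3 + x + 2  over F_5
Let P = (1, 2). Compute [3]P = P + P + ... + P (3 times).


k = 3 = 11_2 (binary, LSB first: 11)
Double-and-add from P = (1, 2):
  bit 0 = 1: acc = O + (1, 2) = (1, 2)
  bit 1 = 1: acc = (1, 2) + (4, 0) = (1, 3)

3P = (1, 3)


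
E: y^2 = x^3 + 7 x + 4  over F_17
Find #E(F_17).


For each x in F_17, count y with y^2 = x^3 + 7 x + 4 mod 17:
  x = 0: RHS = 4, y in [2, 15]  -> 2 point(s)
  x = 2: RHS = 9, y in [3, 14]  -> 2 point(s)
  x = 3: RHS = 1, y in [1, 16]  -> 2 point(s)
  x = 11: RHS = 1, y in [1, 16]  -> 2 point(s)
  x = 15: RHS = 16, y in [4, 13]  -> 2 point(s)
  x = 16: RHS = 13, y in [8, 9]  -> 2 point(s)
Affine points: 12. Add the point at infinity: total = 13.

#E(F_17) = 13


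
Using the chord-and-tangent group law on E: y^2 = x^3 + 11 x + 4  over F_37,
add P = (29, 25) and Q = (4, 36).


P != Q, so use the chord formula.
s = (y2 - y1) / (x2 - x1) = (11) / (12) mod 37 = 4
x3 = s^2 - x1 - x2 mod 37 = 4^2 - 29 - 4 = 20
y3 = s (x1 - x3) - y1 mod 37 = 4 * (29 - 20) - 25 = 11

P + Q = (20, 11)


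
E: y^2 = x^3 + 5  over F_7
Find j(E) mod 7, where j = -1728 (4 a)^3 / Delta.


Delta = -16(4 a^3 + 27 b^2) mod 7 = 1
-1728 * (4 a)^3 = -1728 * (4*0)^3 mod 7 = 0
j = 0 * 1^(-1) mod 7 = 0

j = 0 (mod 7)


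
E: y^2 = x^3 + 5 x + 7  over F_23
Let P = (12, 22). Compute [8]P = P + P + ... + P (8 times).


k = 8 = 1000_2 (binary, LSB first: 0001)
Double-and-add from P = (12, 22):
  bit 0 = 0: acc unchanged = O
  bit 1 = 0: acc unchanged = O
  bit 2 = 0: acc unchanged = O
  bit 3 = 1: acc = O + (12, 1) = (12, 1)

8P = (12, 1)


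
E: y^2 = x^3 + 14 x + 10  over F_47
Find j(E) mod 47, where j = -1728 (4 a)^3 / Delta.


Delta = -16(4 a^3 + 27 b^2) mod 47 = 16
-1728 * (4 a)^3 = -1728 * (4*14)^3 mod 47 = 29
j = 29 * 16^(-1) mod 47 = 40

j = 40 (mod 47)


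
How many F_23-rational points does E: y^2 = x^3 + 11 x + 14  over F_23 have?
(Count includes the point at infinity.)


For each x in F_23, count y with y^2 = x^3 + 11 x + 14 mod 23:
  x = 1: RHS = 3, y in [7, 16]  -> 2 point(s)
  x = 8: RHS = 16, y in [4, 19]  -> 2 point(s)
  x = 13: RHS = 8, y in [10, 13]  -> 2 point(s)
  x = 15: RHS = 12, y in [9, 14]  -> 2 point(s)
  x = 16: RHS = 8, y in [10, 13]  -> 2 point(s)
  x = 17: RHS = 8, y in [10, 13]  -> 2 point(s)
  x = 18: RHS = 18, y in [8, 15]  -> 2 point(s)
  x = 20: RHS = 0, y in [0]  -> 1 point(s)
  x = 22: RHS = 2, y in [5, 18]  -> 2 point(s)
Affine points: 17. Add the point at infinity: total = 18.

#E(F_23) = 18


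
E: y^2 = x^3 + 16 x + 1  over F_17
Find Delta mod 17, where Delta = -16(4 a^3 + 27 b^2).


4 a^3 + 27 b^2 = 4*16^3 + 27*1^2 = 16384 + 27 = 16411
Delta = -16 * (16411) = -262576
Delta mod 17 = 6

Delta = 6 (mod 17)


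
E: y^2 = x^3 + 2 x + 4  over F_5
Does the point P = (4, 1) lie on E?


Check whether y^2 = x^3 + 2 x + 4 (mod 5) for (x, y) = (4, 1).
LHS: y^2 = 1^2 mod 5 = 1
RHS: x^3 + 2 x + 4 = 4^3 + 2*4 + 4 mod 5 = 1
LHS = RHS

Yes, on the curve


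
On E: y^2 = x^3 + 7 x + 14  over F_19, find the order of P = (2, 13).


Compute successive multiples of P until we hit O:
  1P = (2, 13)
  2P = (15, 6)
  3P = (6, 14)
  4P = (17, 7)
  5P = (7, 8)
  6P = (11, 15)
  7P = (3, 10)
  8P = (4, 12)
  ... (continuing to 25P)
  25P = O

ord(P) = 25


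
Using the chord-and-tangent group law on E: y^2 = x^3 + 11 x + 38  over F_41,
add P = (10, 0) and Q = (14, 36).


P != Q, so use the chord formula.
s = (y2 - y1) / (x2 - x1) = (36) / (4) mod 41 = 9
x3 = s^2 - x1 - x2 mod 41 = 9^2 - 10 - 14 = 16
y3 = s (x1 - x3) - y1 mod 41 = 9 * (10 - 16) - 0 = 28

P + Q = (16, 28)


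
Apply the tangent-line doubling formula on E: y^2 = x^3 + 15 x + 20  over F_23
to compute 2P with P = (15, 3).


Doubling: s = (3 x1^2 + a) / (2 y1)
s = (3*15^2 + 15) / (2*3) mod 23 = 0
x3 = s^2 - 2 x1 mod 23 = 0^2 - 2*15 = 16
y3 = s (x1 - x3) - y1 mod 23 = 0 * (15 - 16) - 3 = 20

2P = (16, 20)


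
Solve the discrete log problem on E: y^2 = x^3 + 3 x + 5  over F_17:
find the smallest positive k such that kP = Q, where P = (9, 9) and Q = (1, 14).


Enumerate multiples of P until we hit Q = (1, 14):
  1P = (9, 9)
  2P = (12, 1)
  3P = (5, 3)
  4P = (1, 3)
  5P = (15, 12)
  6P = (6, 1)
  7P = (11, 14)
  8P = (16, 16)
  9P = (10, 7)
  10P = (2, 11)
  11P = (4, 9)
  12P = (4, 8)
  13P = (2, 6)
  14P = (10, 10)
  15P = (16, 1)
  16P = (11, 3)
  17P = (6, 16)
  18P = (15, 5)
  19P = (1, 14)
Match found at i = 19.

k = 19


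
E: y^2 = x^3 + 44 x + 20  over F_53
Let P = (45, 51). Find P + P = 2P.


Doubling: s = (3 x1^2 + a) / (2 y1)
s = (3*45^2 + 44) / (2*51) mod 53 = 47
x3 = s^2 - 2 x1 mod 53 = 47^2 - 2*45 = 52
y3 = s (x1 - x3) - y1 mod 53 = 47 * (45 - 52) - 51 = 44

2P = (52, 44)


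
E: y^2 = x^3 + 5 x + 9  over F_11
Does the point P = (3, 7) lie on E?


Check whether y^2 = x^3 + 5 x + 9 (mod 11) for (x, y) = (3, 7).
LHS: y^2 = 7^2 mod 11 = 5
RHS: x^3 + 5 x + 9 = 3^3 + 5*3 + 9 mod 11 = 7
LHS != RHS

No, not on the curve


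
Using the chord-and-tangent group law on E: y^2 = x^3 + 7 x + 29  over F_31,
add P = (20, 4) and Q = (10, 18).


P != Q, so use the chord formula.
s = (y2 - y1) / (x2 - x1) = (14) / (21) mod 31 = 11
x3 = s^2 - x1 - x2 mod 31 = 11^2 - 20 - 10 = 29
y3 = s (x1 - x3) - y1 mod 31 = 11 * (20 - 29) - 4 = 21

P + Q = (29, 21)


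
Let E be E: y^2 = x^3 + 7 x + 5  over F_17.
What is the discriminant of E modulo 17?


4 a^3 + 27 b^2 = 4*7^3 + 27*5^2 = 1372 + 675 = 2047
Delta = -16 * (2047) = -32752
Delta mod 17 = 7

Delta = 7 (mod 17)


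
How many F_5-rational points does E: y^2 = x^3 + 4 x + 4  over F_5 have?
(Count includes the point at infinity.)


For each x in F_5, count y with y^2 = x^3 + 4 x + 4 mod 5:
  x = 0: RHS = 4, y in [2, 3]  -> 2 point(s)
  x = 1: RHS = 4, y in [2, 3]  -> 2 point(s)
  x = 2: RHS = 0, y in [0]  -> 1 point(s)
  x = 4: RHS = 4, y in [2, 3]  -> 2 point(s)
Affine points: 7. Add the point at infinity: total = 8.

#E(F_5) = 8


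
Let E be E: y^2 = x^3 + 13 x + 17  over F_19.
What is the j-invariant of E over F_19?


Delta = -16(4 a^3 + 27 b^2) mod 19 = 12
-1728 * (4 a)^3 = -1728 * (4*13)^3 mod 19 = 8
j = 8 * 12^(-1) mod 19 = 7

j = 7 (mod 19)


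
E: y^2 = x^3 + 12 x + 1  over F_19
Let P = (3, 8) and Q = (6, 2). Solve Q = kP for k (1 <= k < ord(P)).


Enumerate multiples of P until we hit Q = (6, 2):
  1P = (3, 8)
  2P = (11, 1)
  3P = (12, 7)
  4P = (8, 1)
  5P = (13, 6)
  6P = (0, 18)
  7P = (6, 2)
Match found at i = 7.

k = 7


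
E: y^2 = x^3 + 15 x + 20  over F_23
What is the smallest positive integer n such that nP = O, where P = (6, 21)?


Compute successive multiples of P until we hit O:
  1P = (6, 21)
  2P = (15, 20)
  3P = (4, 12)
  4P = (16, 3)
  5P = (7, 13)
  6P = (5, 17)
  7P = (5, 6)
  8P = (7, 10)
  ... (continuing to 13P)
  13P = O

ord(P) = 13


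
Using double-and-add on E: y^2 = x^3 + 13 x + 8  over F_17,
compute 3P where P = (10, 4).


k = 3 = 11_2 (binary, LSB first: 11)
Double-and-add from P = (10, 4):
  bit 0 = 1: acc = O + (10, 4) = (10, 4)
  bit 1 = 1: acc = (10, 4) + (6, 8) = (2, 5)

3P = (2, 5)


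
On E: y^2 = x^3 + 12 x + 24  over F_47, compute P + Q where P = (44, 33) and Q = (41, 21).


P != Q, so use the chord formula.
s = (y2 - y1) / (x2 - x1) = (35) / (44) mod 47 = 4
x3 = s^2 - x1 - x2 mod 47 = 4^2 - 44 - 41 = 25
y3 = s (x1 - x3) - y1 mod 47 = 4 * (44 - 25) - 33 = 43

P + Q = (25, 43)


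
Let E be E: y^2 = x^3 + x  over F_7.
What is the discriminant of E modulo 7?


4 a^3 + 27 b^2 = 4*1^3 + 27*0^2 = 4 + 0 = 4
Delta = -16 * (4) = -64
Delta mod 7 = 6

Delta = 6 (mod 7)


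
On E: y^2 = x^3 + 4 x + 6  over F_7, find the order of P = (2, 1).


Compute successive multiples of P until we hit O:
  1P = (2, 1)
  2P = (4, 4)
  3P = (5, 5)
  4P = (1, 5)
  5P = (6, 1)
  6P = (6, 6)
  7P = (1, 2)
  8P = (5, 2)
  ... (continuing to 11P)
  11P = O

ord(P) = 11


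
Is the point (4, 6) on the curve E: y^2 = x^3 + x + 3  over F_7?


Check whether y^2 = x^3 + 1 x + 3 (mod 7) for (x, y) = (4, 6).
LHS: y^2 = 6^2 mod 7 = 1
RHS: x^3 + 1 x + 3 = 4^3 + 1*4 + 3 mod 7 = 1
LHS = RHS

Yes, on the curve


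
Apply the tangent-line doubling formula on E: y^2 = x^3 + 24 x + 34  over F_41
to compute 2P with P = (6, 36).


Doubling: s = (3 x1^2 + a) / (2 y1)
s = (3*6^2 + 24) / (2*36) mod 41 = 36
x3 = s^2 - 2 x1 mod 41 = 36^2 - 2*6 = 13
y3 = s (x1 - x3) - y1 mod 41 = 36 * (6 - 13) - 36 = 40

2P = (13, 40)


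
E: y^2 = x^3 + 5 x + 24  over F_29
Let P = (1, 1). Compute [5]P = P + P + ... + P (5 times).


k = 5 = 101_2 (binary, LSB first: 101)
Double-and-add from P = (1, 1):
  bit 0 = 1: acc = O + (1, 1) = (1, 1)
  bit 1 = 0: acc unchanged = (1, 1)
  bit 2 = 1: acc = (1, 1) + (14, 24) = (1, 28)

5P = (1, 28)


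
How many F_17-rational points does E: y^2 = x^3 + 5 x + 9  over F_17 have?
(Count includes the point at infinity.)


For each x in F_17, count y with y^2 = x^3 + 5 x + 9 mod 17:
  x = 0: RHS = 9, y in [3, 14]  -> 2 point(s)
  x = 1: RHS = 15, y in [7, 10]  -> 2 point(s)
  x = 3: RHS = 0, y in [0]  -> 1 point(s)
  x = 4: RHS = 8, y in [5, 12]  -> 2 point(s)
  x = 6: RHS = 0, y in [0]  -> 1 point(s)
  x = 7: RHS = 13, y in [8, 9]  -> 2 point(s)
  x = 8: RHS = 0, y in [0]  -> 1 point(s)
  x = 9: RHS = 1, y in [1, 16]  -> 2 point(s)
  x = 11: RHS = 1, y in [1, 16]  -> 2 point(s)
  x = 14: RHS = 1, y in [1, 16]  -> 2 point(s)
  x = 15: RHS = 8, y in [5, 12]  -> 2 point(s)
Affine points: 19. Add the point at infinity: total = 20.

#E(F_17) = 20


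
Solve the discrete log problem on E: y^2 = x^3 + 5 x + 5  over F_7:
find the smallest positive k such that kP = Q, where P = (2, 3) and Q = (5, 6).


Enumerate multiples of P until we hit Q = (5, 6):
  1P = (2, 3)
  2P = (5, 6)
Match found at i = 2.

k = 2


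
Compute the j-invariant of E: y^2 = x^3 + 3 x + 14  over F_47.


Delta = -16(4 a^3 + 27 b^2) mod 47 = 33
-1728 * (4 a)^3 = -1728 * (4*3)^3 mod 47 = 20
j = 20 * 33^(-1) mod 47 = 12

j = 12 (mod 47)


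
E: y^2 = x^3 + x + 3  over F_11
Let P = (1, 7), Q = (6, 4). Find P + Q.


P != Q, so use the chord formula.
s = (y2 - y1) / (x2 - x1) = (8) / (5) mod 11 = 6
x3 = s^2 - x1 - x2 mod 11 = 6^2 - 1 - 6 = 7
y3 = s (x1 - x3) - y1 mod 11 = 6 * (1 - 7) - 7 = 1

P + Q = (7, 1)


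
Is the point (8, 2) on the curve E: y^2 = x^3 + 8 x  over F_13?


Check whether y^2 = x^3 + 8 x + 0 (mod 13) for (x, y) = (8, 2).
LHS: y^2 = 2^2 mod 13 = 4
RHS: x^3 + 8 x + 0 = 8^3 + 8*8 + 0 mod 13 = 4
LHS = RHS

Yes, on the curve


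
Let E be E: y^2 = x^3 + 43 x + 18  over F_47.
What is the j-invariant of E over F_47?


Delta = -16(4 a^3 + 27 b^2) mod 47 = 5
-1728 * (4 a)^3 = -1728 * (4*43)^3 mod 47 = 17
j = 17 * 5^(-1) mod 47 = 41

j = 41 (mod 47)


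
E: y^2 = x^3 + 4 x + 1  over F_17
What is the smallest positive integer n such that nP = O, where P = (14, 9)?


Compute successive multiples of P until we hit O:
  1P = (14, 9)
  2P = (15, 11)
  3P = (9, 1)
  4P = (2, 0)
  5P = (9, 16)
  6P = (15, 6)
  7P = (14, 8)
  8P = O

ord(P) = 8


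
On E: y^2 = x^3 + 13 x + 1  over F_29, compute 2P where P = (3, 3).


Doubling: s = (3 x1^2 + a) / (2 y1)
s = (3*3^2 + 13) / (2*3) mod 29 = 26
x3 = s^2 - 2 x1 mod 29 = 26^2 - 2*3 = 3
y3 = s (x1 - x3) - y1 mod 29 = 26 * (3 - 3) - 3 = 26

2P = (3, 26)


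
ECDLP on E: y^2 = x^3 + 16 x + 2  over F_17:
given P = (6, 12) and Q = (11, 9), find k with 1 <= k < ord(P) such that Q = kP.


Enumerate multiples of P until we hit Q = (11, 9):
  1P = (6, 12)
  2P = (1, 11)
  3P = (8, 8)
  4P = (7, 7)
  5P = (12, 1)
  6P = (0, 11)
  7P = (3, 14)
  8P = (16, 6)
  9P = (11, 8)
  10P = (2, 12)
  11P = (9, 5)
  12P = (15, 9)
  13P = (15, 8)
  14P = (9, 12)
  15P = (2, 5)
  16P = (11, 9)
Match found at i = 16.

k = 16


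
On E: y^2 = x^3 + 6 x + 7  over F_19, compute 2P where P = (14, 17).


k = 2 = 10_2 (binary, LSB first: 01)
Double-and-add from P = (14, 17):
  bit 0 = 0: acc unchanged = O
  bit 1 = 1: acc = O + (8, 4) = (8, 4)

2P = (8, 4)


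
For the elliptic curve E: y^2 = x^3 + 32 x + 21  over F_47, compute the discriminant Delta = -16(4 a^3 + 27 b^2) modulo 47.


4 a^3 + 27 b^2 = 4*32^3 + 27*21^2 = 131072 + 11907 = 142979
Delta = -16 * (142979) = -2287664
Delta mod 47 = 14

Delta = 14 (mod 47)


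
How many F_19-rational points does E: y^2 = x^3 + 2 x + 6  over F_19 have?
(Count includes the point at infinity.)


For each x in F_19, count y with y^2 = x^3 + 2 x + 6 mod 19:
  x = 0: RHS = 6, y in [5, 14]  -> 2 point(s)
  x = 1: RHS = 9, y in [3, 16]  -> 2 point(s)
  x = 3: RHS = 1, y in [1, 18]  -> 2 point(s)
  x = 6: RHS = 6, y in [5, 14]  -> 2 point(s)
  x = 10: RHS = 0, y in [0]  -> 1 point(s)
  x = 13: RHS = 6, y in [5, 14]  -> 2 point(s)
  x = 14: RHS = 4, y in [2, 17]  -> 2 point(s)
  x = 16: RHS = 11, y in [7, 12]  -> 2 point(s)
Affine points: 15. Add the point at infinity: total = 16.

#E(F_19) = 16


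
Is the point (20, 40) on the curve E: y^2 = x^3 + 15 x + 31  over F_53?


Check whether y^2 = x^3 + 15 x + 31 (mod 53) for (x, y) = (20, 40).
LHS: y^2 = 40^2 mod 53 = 10
RHS: x^3 + 15 x + 31 = 20^3 + 15*20 + 31 mod 53 = 10
LHS = RHS

Yes, on the curve


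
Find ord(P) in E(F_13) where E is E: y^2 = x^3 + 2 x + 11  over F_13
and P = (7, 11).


Compute successive multiples of P until we hit O:
  1P = (7, 11)
  2P = (11, 8)
  3P = (11, 5)
  4P = (7, 2)
  5P = O

ord(P) = 5


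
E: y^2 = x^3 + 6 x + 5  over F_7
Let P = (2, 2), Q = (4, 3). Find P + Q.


P != Q, so use the chord formula.
s = (y2 - y1) / (x2 - x1) = (1) / (2) mod 7 = 4
x3 = s^2 - x1 - x2 mod 7 = 4^2 - 2 - 4 = 3
y3 = s (x1 - x3) - y1 mod 7 = 4 * (2 - 3) - 2 = 1

P + Q = (3, 1)


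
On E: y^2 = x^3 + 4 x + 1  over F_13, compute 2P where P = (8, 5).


Doubling: s = (3 x1^2 + a) / (2 y1)
s = (3*8^2 + 4) / (2*5) mod 13 = 4
x3 = s^2 - 2 x1 mod 13 = 4^2 - 2*8 = 0
y3 = s (x1 - x3) - y1 mod 13 = 4 * (8 - 0) - 5 = 1

2P = (0, 1)


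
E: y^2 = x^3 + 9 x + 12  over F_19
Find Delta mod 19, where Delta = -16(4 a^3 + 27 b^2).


4 a^3 + 27 b^2 = 4*9^3 + 27*12^2 = 2916 + 3888 = 6804
Delta = -16 * (6804) = -108864
Delta mod 19 = 6

Delta = 6 (mod 19)


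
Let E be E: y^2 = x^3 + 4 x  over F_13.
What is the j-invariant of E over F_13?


Delta = -16(4 a^3 + 27 b^2) mod 13 = 12
-1728 * (4 a)^3 = -1728 * (4*4)^3 mod 13 = 1
j = 1 * 12^(-1) mod 13 = 12

j = 12 (mod 13)


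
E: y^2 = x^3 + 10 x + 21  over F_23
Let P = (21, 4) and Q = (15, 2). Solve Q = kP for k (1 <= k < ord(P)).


Enumerate multiples of P until we hit Q = (15, 2):
  1P = (21, 4)
  2P = (13, 18)
  3P = (5, 14)
  4P = (15, 21)
  5P = (11, 6)
  6P = (3, 20)
  7P = (12, 11)
  8P = (19, 20)
  9P = (1, 20)
  10P = (9, 14)
  11P = (2, 7)
  12P = (2, 16)
  13P = (9, 9)
  14P = (1, 3)
  15P = (19, 3)
  16P = (12, 12)
  17P = (3, 3)
  18P = (11, 17)
  19P = (15, 2)
Match found at i = 19.

k = 19


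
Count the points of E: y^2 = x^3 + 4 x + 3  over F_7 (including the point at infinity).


For each x in F_7, count y with y^2 = x^3 + 4 x + 3 mod 7:
  x = 1: RHS = 1, y in [1, 6]  -> 2 point(s)
  x = 3: RHS = 0, y in [0]  -> 1 point(s)
  x = 5: RHS = 1, y in [1, 6]  -> 2 point(s)
Affine points: 5. Add the point at infinity: total = 6.

#E(F_7) = 6


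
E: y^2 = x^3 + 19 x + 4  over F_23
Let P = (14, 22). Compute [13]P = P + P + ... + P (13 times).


k = 13 = 1101_2 (binary, LSB first: 1011)
Double-and-add from P = (14, 22):
  bit 0 = 1: acc = O + (14, 22) = (14, 22)
  bit 1 = 0: acc unchanged = (14, 22)
  bit 2 = 1: acc = (14, 22) + (8, 22) = (1, 1)
  bit 3 = 1: acc = (1, 1) + (11, 7) = (4, 11)

13P = (4, 11)


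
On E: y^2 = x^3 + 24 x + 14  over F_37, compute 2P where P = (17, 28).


Doubling: s = (3 x1^2 + a) / (2 y1)
s = (3*17^2 + 24) / (2*28) mod 37 = 6
x3 = s^2 - 2 x1 mod 37 = 6^2 - 2*17 = 2
y3 = s (x1 - x3) - y1 mod 37 = 6 * (17 - 2) - 28 = 25

2P = (2, 25)


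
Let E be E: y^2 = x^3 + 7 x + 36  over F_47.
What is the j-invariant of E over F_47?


Delta = -16(4 a^3 + 27 b^2) mod 47 = 36
-1728 * (4 a)^3 = -1728 * (4*7)^3 mod 47 = 33
j = 33 * 36^(-1) mod 47 = 44

j = 44 (mod 47)


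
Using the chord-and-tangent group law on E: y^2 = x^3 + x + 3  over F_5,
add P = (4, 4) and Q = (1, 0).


P != Q, so use the chord formula.
s = (y2 - y1) / (x2 - x1) = (1) / (2) mod 5 = 3
x3 = s^2 - x1 - x2 mod 5 = 3^2 - 4 - 1 = 4
y3 = s (x1 - x3) - y1 mod 5 = 3 * (4 - 4) - 4 = 1

P + Q = (4, 1)


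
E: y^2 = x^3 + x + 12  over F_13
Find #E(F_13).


For each x in F_13, count y with y^2 = x^3 + 1 x + 12 mod 13:
  x = 0: RHS = 12, y in [5, 8]  -> 2 point(s)
  x = 1: RHS = 1, y in [1, 12]  -> 2 point(s)
  x = 2: RHS = 9, y in [3, 10]  -> 2 point(s)
  x = 3: RHS = 3, y in [4, 9]  -> 2 point(s)
  x = 5: RHS = 12, y in [5, 8]  -> 2 point(s)
  x = 6: RHS = 0, y in [0]  -> 1 point(s)
  x = 8: RHS = 12, y in [5, 8]  -> 2 point(s)
  x = 9: RHS = 9, y in [3, 10]  -> 2 point(s)
  x = 12: RHS = 10, y in [6, 7]  -> 2 point(s)
Affine points: 17. Add the point at infinity: total = 18.

#E(F_13) = 18


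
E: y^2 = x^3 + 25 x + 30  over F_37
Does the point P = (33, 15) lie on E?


Check whether y^2 = x^3 + 25 x + 30 (mod 37) for (x, y) = (33, 15).
LHS: y^2 = 15^2 mod 37 = 3
RHS: x^3 + 25 x + 30 = 33^3 + 25*33 + 30 mod 37 = 14
LHS != RHS

No, not on the curve


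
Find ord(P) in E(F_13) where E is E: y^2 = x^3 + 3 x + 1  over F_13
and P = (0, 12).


Compute successive multiples of P until we hit O:
  1P = (0, 12)
  2P = (12, 6)
  3P = (11, 0)
  4P = (12, 7)
  5P = (0, 1)
  6P = O

ord(P) = 6


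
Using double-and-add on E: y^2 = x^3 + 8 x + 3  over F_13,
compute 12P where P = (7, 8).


k = 12 = 1100_2 (binary, LSB first: 0011)
Double-and-add from P = (7, 8):
  bit 0 = 0: acc unchanged = O
  bit 1 = 0: acc unchanged = O
  bit 2 = 1: acc = O + (5, 5) = (5, 5)
  bit 3 = 1: acc = (5, 5) + (0, 4) = (7, 5)

12P = (7, 5)


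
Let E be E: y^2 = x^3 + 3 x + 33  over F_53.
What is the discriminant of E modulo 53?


4 a^3 + 27 b^2 = 4*3^3 + 27*33^2 = 108 + 29403 = 29511
Delta = -16 * (29511) = -472176
Delta mod 53 = 1

Delta = 1 (mod 53)


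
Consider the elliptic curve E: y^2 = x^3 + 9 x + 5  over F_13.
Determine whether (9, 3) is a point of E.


Check whether y^2 = x^3 + 9 x + 5 (mod 13) for (x, y) = (9, 3).
LHS: y^2 = 3^2 mod 13 = 9
RHS: x^3 + 9 x + 5 = 9^3 + 9*9 + 5 mod 13 = 9
LHS = RHS

Yes, on the curve


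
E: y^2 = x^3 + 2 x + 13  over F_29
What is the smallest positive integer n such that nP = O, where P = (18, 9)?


Compute successive multiples of P until we hit O:
  1P = (18, 9)
  2P = (16, 9)
  3P = (24, 20)
  4P = (25, 12)
  5P = (14, 1)
  6P = (1, 25)
  7P = (15, 24)
  8P = (21, 6)
  ... (continuing to 39P)
  39P = O

ord(P) = 39


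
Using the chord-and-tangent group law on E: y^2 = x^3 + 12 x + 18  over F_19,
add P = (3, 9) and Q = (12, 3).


P != Q, so use the chord formula.
s = (y2 - y1) / (x2 - x1) = (13) / (9) mod 19 = 12
x3 = s^2 - x1 - x2 mod 19 = 12^2 - 3 - 12 = 15
y3 = s (x1 - x3) - y1 mod 19 = 12 * (3 - 15) - 9 = 18

P + Q = (15, 18)


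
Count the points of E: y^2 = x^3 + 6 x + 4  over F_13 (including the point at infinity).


For each x in F_13, count y with y^2 = x^3 + 6 x + 4 mod 13:
  x = 0: RHS = 4, y in [2, 11]  -> 2 point(s)
  x = 3: RHS = 10, y in [6, 7]  -> 2 point(s)
  x = 4: RHS = 1, y in [1, 12]  -> 2 point(s)
  x = 5: RHS = 3, y in [4, 9]  -> 2 point(s)
  x = 6: RHS = 9, y in [3, 10]  -> 2 point(s)
  x = 7: RHS = 12, y in [5, 8]  -> 2 point(s)
  x = 11: RHS = 10, y in [6, 7]  -> 2 point(s)
  x = 12: RHS = 10, y in [6, 7]  -> 2 point(s)
Affine points: 16. Add the point at infinity: total = 17.

#E(F_13) = 17


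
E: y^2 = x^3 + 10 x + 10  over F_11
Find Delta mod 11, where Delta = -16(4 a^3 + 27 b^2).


4 a^3 + 27 b^2 = 4*10^3 + 27*10^2 = 4000 + 2700 = 6700
Delta = -16 * (6700) = -107200
Delta mod 11 = 6

Delta = 6 (mod 11)


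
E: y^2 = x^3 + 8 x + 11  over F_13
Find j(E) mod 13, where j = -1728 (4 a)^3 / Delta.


Delta = -16(4 a^3 + 27 b^2) mod 13 = 6
-1728 * (4 a)^3 = -1728 * (4*8)^3 mod 13 = 8
j = 8 * 6^(-1) mod 13 = 10

j = 10 (mod 13)


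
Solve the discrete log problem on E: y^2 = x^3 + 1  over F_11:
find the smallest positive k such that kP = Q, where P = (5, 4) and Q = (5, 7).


Enumerate multiples of P until we hit Q = (5, 7):
  1P = (5, 4)
  2P = (10, 0)
  3P = (5, 7)
Match found at i = 3.

k = 3


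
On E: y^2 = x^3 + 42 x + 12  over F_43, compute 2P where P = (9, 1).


Doubling: s = (3 x1^2 + a) / (2 y1)
s = (3*9^2 + 42) / (2*1) mod 43 = 35
x3 = s^2 - 2 x1 mod 43 = 35^2 - 2*9 = 3
y3 = s (x1 - x3) - y1 mod 43 = 35 * (9 - 3) - 1 = 37

2P = (3, 37)


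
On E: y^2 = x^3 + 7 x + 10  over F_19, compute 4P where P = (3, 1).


k = 4 = 100_2 (binary, LSB first: 001)
Double-and-add from P = (3, 1):
  bit 0 = 0: acc unchanged = O
  bit 1 = 0: acc unchanged = O
  bit 2 = 1: acc = O + (4, 11) = (4, 11)

4P = (4, 11)


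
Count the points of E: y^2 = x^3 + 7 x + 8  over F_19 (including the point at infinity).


For each x in F_19, count y with y^2 = x^3 + 7 x + 8 mod 19:
  x = 1: RHS = 16, y in [4, 15]  -> 2 point(s)
  x = 2: RHS = 11, y in [7, 12]  -> 2 point(s)
  x = 4: RHS = 5, y in [9, 10]  -> 2 point(s)
  x = 5: RHS = 16, y in [4, 15]  -> 2 point(s)
  x = 6: RHS = 0, y in [0]  -> 1 point(s)
  x = 7: RHS = 1, y in [1, 18]  -> 2 point(s)
  x = 8: RHS = 6, y in [5, 14]  -> 2 point(s)
  x = 13: RHS = 16, y in [4, 15]  -> 2 point(s)
  x = 14: RHS = 0, y in [0]  -> 1 point(s)
  x = 15: RHS = 11, y in [7, 12]  -> 2 point(s)
  x = 16: RHS = 17, y in [6, 13]  -> 2 point(s)
  x = 17: RHS = 5, y in [9, 10]  -> 2 point(s)
  x = 18: RHS = 0, y in [0]  -> 1 point(s)
Affine points: 23. Add the point at infinity: total = 24.

#E(F_19) = 24


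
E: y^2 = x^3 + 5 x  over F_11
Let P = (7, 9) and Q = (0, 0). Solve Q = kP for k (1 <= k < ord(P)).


Enumerate multiples of P until we hit Q = (0, 0):
  1P = (7, 9)
  2P = (0, 0)
Match found at i = 2.

k = 2


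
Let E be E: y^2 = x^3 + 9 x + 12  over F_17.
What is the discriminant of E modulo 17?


4 a^3 + 27 b^2 = 4*9^3 + 27*12^2 = 2916 + 3888 = 6804
Delta = -16 * (6804) = -108864
Delta mod 17 = 4

Delta = 4 (mod 17)


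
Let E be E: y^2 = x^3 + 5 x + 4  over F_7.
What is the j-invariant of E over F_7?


Delta = -16(4 a^3 + 27 b^2) mod 7 = 5
-1728 * (4 a)^3 = -1728 * (4*5)^3 mod 7 = 6
j = 6 * 5^(-1) mod 7 = 4

j = 4 (mod 7)


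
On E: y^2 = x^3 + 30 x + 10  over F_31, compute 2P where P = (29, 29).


Doubling: s = (3 x1^2 + a) / (2 y1)
s = (3*29^2 + 30) / (2*29) mod 31 = 5
x3 = s^2 - 2 x1 mod 31 = 5^2 - 2*29 = 29
y3 = s (x1 - x3) - y1 mod 31 = 5 * (29 - 29) - 29 = 2

2P = (29, 2)


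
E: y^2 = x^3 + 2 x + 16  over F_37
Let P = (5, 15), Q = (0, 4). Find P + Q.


P != Q, so use the chord formula.
s = (y2 - y1) / (x2 - x1) = (26) / (32) mod 37 = 17
x3 = s^2 - x1 - x2 mod 37 = 17^2 - 5 - 0 = 25
y3 = s (x1 - x3) - y1 mod 37 = 17 * (5 - 25) - 15 = 15

P + Q = (25, 15)


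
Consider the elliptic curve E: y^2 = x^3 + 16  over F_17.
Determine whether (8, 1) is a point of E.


Check whether y^2 = x^3 + 0 x + 16 (mod 17) for (x, y) = (8, 1).
LHS: y^2 = 1^2 mod 17 = 1
RHS: x^3 + 0 x + 16 = 8^3 + 0*8 + 16 mod 17 = 1
LHS = RHS

Yes, on the curve


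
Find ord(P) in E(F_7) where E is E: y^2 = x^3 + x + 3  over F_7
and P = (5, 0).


Compute successive multiples of P until we hit O:
  1P = (5, 0)
  2P = O

ord(P) = 2


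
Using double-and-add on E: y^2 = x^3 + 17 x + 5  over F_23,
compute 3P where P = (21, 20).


k = 3 = 11_2 (binary, LSB first: 11)
Double-and-add from P = (21, 20):
  bit 0 = 1: acc = O + (21, 20) = (21, 20)
  bit 1 = 1: acc = (21, 20) + (5, 10) = (15, 1)

3P = (15, 1)


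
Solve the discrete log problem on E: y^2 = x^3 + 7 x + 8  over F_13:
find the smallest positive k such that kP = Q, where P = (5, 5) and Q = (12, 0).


Enumerate multiples of P until we hit Q = (12, 0):
  1P = (5, 5)
  2P = (12, 0)
Match found at i = 2.

k = 2


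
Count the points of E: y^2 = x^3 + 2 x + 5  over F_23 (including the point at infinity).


For each x in F_23, count y with y^2 = x^3 + 2 x + 5 mod 23:
  x = 1: RHS = 8, y in [10, 13]  -> 2 point(s)
  x = 4: RHS = 8, y in [10, 13]  -> 2 point(s)
  x = 5: RHS = 2, y in [5, 18]  -> 2 point(s)
  x = 6: RHS = 3, y in [7, 16]  -> 2 point(s)
  x = 8: RHS = 4, y in [2, 21]  -> 2 point(s)
  x = 9: RHS = 16, y in [4, 19]  -> 2 point(s)
  x = 10: RHS = 13, y in [6, 17]  -> 2 point(s)
  x = 11: RHS = 1, y in [1, 22]  -> 2 point(s)
  x = 12: RHS = 9, y in [3, 20]  -> 2 point(s)
  x = 15: RHS = 6, y in [11, 12]  -> 2 point(s)
  x = 16: RHS = 16, y in [4, 19]  -> 2 point(s)
  x = 18: RHS = 8, y in [10, 13]  -> 2 point(s)
  x = 19: RHS = 2, y in [5, 18]  -> 2 point(s)
  x = 20: RHS = 18, y in [8, 15]  -> 2 point(s)
  x = 21: RHS = 16, y in [4, 19]  -> 2 point(s)
  x = 22: RHS = 2, y in [5, 18]  -> 2 point(s)
Affine points: 32. Add the point at infinity: total = 33.

#E(F_23) = 33


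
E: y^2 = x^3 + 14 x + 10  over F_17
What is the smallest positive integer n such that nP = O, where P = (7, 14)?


Compute successive multiples of P until we hit O:
  1P = (7, 14)
  2P = (1, 12)
  3P = (11, 13)
  4P = (15, 5)
  5P = (13, 14)
  6P = (14, 3)
  7P = (12, 6)
  8P = (6, 15)
  ... (continuing to 21P)
  21P = O

ord(P) = 21


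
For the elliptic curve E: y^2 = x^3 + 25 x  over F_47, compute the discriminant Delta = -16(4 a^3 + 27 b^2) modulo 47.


4 a^3 + 27 b^2 = 4*25^3 + 27*0^2 = 62500 + 0 = 62500
Delta = -16 * (62500) = -1000000
Delta mod 47 = 19

Delta = 19 (mod 47)


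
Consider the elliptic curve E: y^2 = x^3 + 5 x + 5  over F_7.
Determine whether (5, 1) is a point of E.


Check whether y^2 = x^3 + 5 x + 5 (mod 7) for (x, y) = (5, 1).
LHS: y^2 = 1^2 mod 7 = 1
RHS: x^3 + 5 x + 5 = 5^3 + 5*5 + 5 mod 7 = 1
LHS = RHS

Yes, on the curve


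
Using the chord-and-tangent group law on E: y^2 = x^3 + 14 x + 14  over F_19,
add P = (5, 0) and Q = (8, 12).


P != Q, so use the chord formula.
s = (y2 - y1) / (x2 - x1) = (12) / (3) mod 19 = 4
x3 = s^2 - x1 - x2 mod 19 = 4^2 - 5 - 8 = 3
y3 = s (x1 - x3) - y1 mod 19 = 4 * (5 - 3) - 0 = 8

P + Q = (3, 8)


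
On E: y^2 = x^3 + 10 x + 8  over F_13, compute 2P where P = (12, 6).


Doubling: s = (3 x1^2 + a) / (2 y1)
s = (3*12^2 + 10) / (2*6) mod 13 = 0
x3 = s^2 - 2 x1 mod 13 = 0^2 - 2*12 = 2
y3 = s (x1 - x3) - y1 mod 13 = 0 * (12 - 2) - 6 = 7

2P = (2, 7)


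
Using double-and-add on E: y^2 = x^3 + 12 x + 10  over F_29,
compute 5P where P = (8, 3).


k = 5 = 101_2 (binary, LSB first: 101)
Double-and-add from P = (8, 3):
  bit 0 = 1: acc = O + (8, 3) = (8, 3)
  bit 1 = 0: acc unchanged = (8, 3)
  bit 2 = 1: acc = (8, 3) + (27, 23) = (27, 6)

5P = (27, 6)


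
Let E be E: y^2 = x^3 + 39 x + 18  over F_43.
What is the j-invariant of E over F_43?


Delta = -16(4 a^3 + 27 b^2) mod 43 = 8
-1728 * (4 a)^3 = -1728 * (4*39)^3 mod 43 = 2
j = 2 * 8^(-1) mod 43 = 11

j = 11 (mod 43)


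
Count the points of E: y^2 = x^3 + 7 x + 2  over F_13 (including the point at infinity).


For each x in F_13, count y with y^2 = x^3 + 7 x + 2 mod 13:
  x = 1: RHS = 10, y in [6, 7]  -> 2 point(s)
  x = 4: RHS = 3, y in [4, 9]  -> 2 point(s)
  x = 6: RHS = 0, y in [0]  -> 1 point(s)
  x = 7: RHS = 4, y in [2, 11]  -> 2 point(s)
  x = 9: RHS = 1, y in [1, 12]  -> 2 point(s)
Affine points: 9. Add the point at infinity: total = 10.

#E(F_13) = 10


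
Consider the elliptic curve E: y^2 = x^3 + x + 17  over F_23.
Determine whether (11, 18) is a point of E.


Check whether y^2 = x^3 + 1 x + 17 (mod 23) for (x, y) = (11, 18).
LHS: y^2 = 18^2 mod 23 = 2
RHS: x^3 + 1 x + 17 = 11^3 + 1*11 + 17 mod 23 = 2
LHS = RHS

Yes, on the curve


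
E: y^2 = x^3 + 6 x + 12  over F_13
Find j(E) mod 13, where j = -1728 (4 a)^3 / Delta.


Delta = -16(4 a^3 + 27 b^2) mod 13 = 5
-1728 * (4 a)^3 = -1728 * (4*6)^3 mod 13 = 5
j = 5 * 5^(-1) mod 13 = 1

j = 1 (mod 13)


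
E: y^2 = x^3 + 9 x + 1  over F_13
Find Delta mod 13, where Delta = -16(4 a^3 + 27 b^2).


4 a^3 + 27 b^2 = 4*9^3 + 27*1^2 = 2916 + 27 = 2943
Delta = -16 * (2943) = -47088
Delta mod 13 = 11

Delta = 11 (mod 13)


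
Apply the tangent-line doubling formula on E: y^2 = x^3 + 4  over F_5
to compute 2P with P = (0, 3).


Doubling: s = (3 x1^2 + a) / (2 y1)
s = (3*0^2 + 0) / (2*3) mod 5 = 0
x3 = s^2 - 2 x1 mod 5 = 0^2 - 2*0 = 0
y3 = s (x1 - x3) - y1 mod 5 = 0 * (0 - 0) - 3 = 2

2P = (0, 2)


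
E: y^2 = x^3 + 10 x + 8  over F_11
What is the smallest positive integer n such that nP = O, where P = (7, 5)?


Compute successive multiples of P until we hit O:
  1P = (7, 5)
  2P = (6, 3)
  3P = (2, 5)
  4P = (2, 6)
  5P = (6, 8)
  6P = (7, 6)
  7P = O

ord(P) = 7


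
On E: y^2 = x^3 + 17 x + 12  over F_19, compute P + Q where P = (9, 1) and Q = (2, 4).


P != Q, so use the chord formula.
s = (y2 - y1) / (x2 - x1) = (3) / (12) mod 19 = 5
x3 = s^2 - x1 - x2 mod 19 = 5^2 - 9 - 2 = 14
y3 = s (x1 - x3) - y1 mod 19 = 5 * (9 - 14) - 1 = 12

P + Q = (14, 12)


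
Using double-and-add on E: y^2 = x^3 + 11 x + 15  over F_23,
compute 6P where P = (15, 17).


k = 6 = 110_2 (binary, LSB first: 011)
Double-and-add from P = (15, 17):
  bit 0 = 0: acc unchanged = O
  bit 1 = 1: acc = O + (11, 15) = (11, 15)
  bit 2 = 1: acc = (11, 15) + (13, 3) = (12, 14)

6P = (12, 14)


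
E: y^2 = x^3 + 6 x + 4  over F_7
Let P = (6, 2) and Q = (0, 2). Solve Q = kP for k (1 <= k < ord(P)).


Enumerate multiples of P until we hit Q = (0, 2):
  1P = (6, 2)
  2P = (4, 6)
  3P = (1, 2)
  4P = (0, 5)
  5P = (3, 0)
  6P = (0, 2)
Match found at i = 6.

k = 6


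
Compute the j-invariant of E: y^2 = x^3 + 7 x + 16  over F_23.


Delta = -16(4 a^3 + 27 b^2) mod 23 = 5
-1728 * (4 a)^3 = -1728 * (4*7)^3 mod 23 = 16
j = 16 * 5^(-1) mod 23 = 17

j = 17 (mod 23)


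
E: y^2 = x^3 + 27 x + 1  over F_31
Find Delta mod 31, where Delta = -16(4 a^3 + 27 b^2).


4 a^3 + 27 b^2 = 4*27^3 + 27*1^2 = 78732 + 27 = 78759
Delta = -16 * (78759) = -1260144
Delta mod 31 = 6

Delta = 6 (mod 31)


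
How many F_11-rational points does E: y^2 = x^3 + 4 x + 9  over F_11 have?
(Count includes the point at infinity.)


For each x in F_11, count y with y^2 = x^3 + 4 x + 9 mod 11:
  x = 0: RHS = 9, y in [3, 8]  -> 2 point(s)
  x = 1: RHS = 3, y in [5, 6]  -> 2 point(s)
  x = 2: RHS = 3, y in [5, 6]  -> 2 point(s)
  x = 3: RHS = 4, y in [2, 9]  -> 2 point(s)
  x = 4: RHS = 1, y in [1, 10]  -> 2 point(s)
  x = 5: RHS = 0, y in [0]  -> 1 point(s)
  x = 8: RHS = 3, y in [5, 6]  -> 2 point(s)
  x = 9: RHS = 4, y in [2, 9]  -> 2 point(s)
  x = 10: RHS = 4, y in [2, 9]  -> 2 point(s)
Affine points: 17. Add the point at infinity: total = 18.

#E(F_11) = 18


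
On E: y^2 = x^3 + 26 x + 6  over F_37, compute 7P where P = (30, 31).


k = 7 = 111_2 (binary, LSB first: 111)
Double-and-add from P = (30, 31):
  bit 0 = 1: acc = O + (30, 31) = (30, 31)
  bit 1 = 1: acc = (30, 31) + (15, 21) = (13, 5)
  bit 2 = 1: acc = (13, 5) + (19, 25) = (12, 23)

7P = (12, 23)


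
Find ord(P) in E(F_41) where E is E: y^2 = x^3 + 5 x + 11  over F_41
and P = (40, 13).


Compute successive multiples of P until we hit O:
  1P = (40, 13)
  2P = (38, 16)
  3P = (37, 3)
  4P = (7, 15)
  5P = (12, 35)
  6P = (12, 6)
  7P = (7, 26)
  8P = (37, 38)
  ... (continuing to 11P)
  11P = O

ord(P) = 11


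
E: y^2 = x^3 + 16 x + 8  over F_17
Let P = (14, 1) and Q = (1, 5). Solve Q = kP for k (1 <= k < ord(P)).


Enumerate multiples of P until we hit Q = (1, 5):
  1P = (14, 1)
  2P = (5, 14)
  3P = (11, 6)
  4P = (8, 6)
  5P = (16, 12)
  6P = (13, 13)
  7P = (15, 11)
  8P = (3, 7)
  9P = (1, 12)
  10P = (0, 12)
  11P = (7, 2)
  12P = (4, 0)
  13P = (7, 15)
  14P = (0, 5)
  15P = (1, 5)
Match found at i = 15.

k = 15


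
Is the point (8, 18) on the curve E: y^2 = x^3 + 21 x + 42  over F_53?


Check whether y^2 = x^3 + 21 x + 42 (mod 53) for (x, y) = (8, 18).
LHS: y^2 = 18^2 mod 53 = 6
RHS: x^3 + 21 x + 42 = 8^3 + 21*8 + 42 mod 53 = 33
LHS != RHS

No, not on the curve


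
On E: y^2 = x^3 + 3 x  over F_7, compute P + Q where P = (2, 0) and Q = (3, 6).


P != Q, so use the chord formula.
s = (y2 - y1) / (x2 - x1) = (6) / (1) mod 7 = 6
x3 = s^2 - x1 - x2 mod 7 = 6^2 - 2 - 3 = 3
y3 = s (x1 - x3) - y1 mod 7 = 6 * (2 - 3) - 0 = 1

P + Q = (3, 1)


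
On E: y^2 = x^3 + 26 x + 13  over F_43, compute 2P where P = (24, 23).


Doubling: s = (3 x1^2 + a) / (2 y1)
s = (3*24^2 + 26) / (2*23) mod 43 = 40
x3 = s^2 - 2 x1 mod 43 = 40^2 - 2*24 = 4
y3 = s (x1 - x3) - y1 mod 43 = 40 * (24 - 4) - 23 = 3

2P = (4, 3)


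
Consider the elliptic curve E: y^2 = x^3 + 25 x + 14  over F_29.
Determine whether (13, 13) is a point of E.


Check whether y^2 = x^3 + 25 x + 14 (mod 29) for (x, y) = (13, 13).
LHS: y^2 = 13^2 mod 29 = 24
RHS: x^3 + 25 x + 14 = 13^3 + 25*13 + 14 mod 29 = 13
LHS != RHS

No, not on the curve


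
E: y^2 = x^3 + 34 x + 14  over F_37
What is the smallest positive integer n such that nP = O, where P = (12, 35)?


Compute successive multiples of P until we hit O:
  1P = (12, 35)
  2P = (34, 12)
  3P = (7, 22)
  4P = (7, 15)
  5P = (34, 25)
  6P = (12, 2)
  7P = O

ord(P) = 7


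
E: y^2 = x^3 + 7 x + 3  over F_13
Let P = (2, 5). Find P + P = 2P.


Doubling: s = (3 x1^2 + a) / (2 y1)
s = (3*2^2 + 7) / (2*5) mod 13 = 11
x3 = s^2 - 2 x1 mod 13 = 11^2 - 2*2 = 0
y3 = s (x1 - x3) - y1 mod 13 = 11 * (2 - 0) - 5 = 4

2P = (0, 4)


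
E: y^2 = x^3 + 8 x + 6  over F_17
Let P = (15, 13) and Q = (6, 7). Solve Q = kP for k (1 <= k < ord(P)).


Enumerate multiples of P until we hit Q = (6, 7):
  1P = (15, 13)
  2P = (6, 7)
Match found at i = 2.

k = 2


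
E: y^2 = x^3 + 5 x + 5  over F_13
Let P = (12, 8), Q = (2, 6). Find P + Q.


P != Q, so use the chord formula.
s = (y2 - y1) / (x2 - x1) = (11) / (3) mod 13 = 8
x3 = s^2 - x1 - x2 mod 13 = 8^2 - 12 - 2 = 11
y3 = s (x1 - x3) - y1 mod 13 = 8 * (12 - 11) - 8 = 0

P + Q = (11, 0)


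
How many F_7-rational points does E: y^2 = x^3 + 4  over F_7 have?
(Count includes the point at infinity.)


For each x in F_7, count y with y^2 = x^3 + 0 x + 4 mod 7:
  x = 0: RHS = 4, y in [2, 5]  -> 2 point(s)
Affine points: 2. Add the point at infinity: total = 3.

#E(F_7) = 3
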